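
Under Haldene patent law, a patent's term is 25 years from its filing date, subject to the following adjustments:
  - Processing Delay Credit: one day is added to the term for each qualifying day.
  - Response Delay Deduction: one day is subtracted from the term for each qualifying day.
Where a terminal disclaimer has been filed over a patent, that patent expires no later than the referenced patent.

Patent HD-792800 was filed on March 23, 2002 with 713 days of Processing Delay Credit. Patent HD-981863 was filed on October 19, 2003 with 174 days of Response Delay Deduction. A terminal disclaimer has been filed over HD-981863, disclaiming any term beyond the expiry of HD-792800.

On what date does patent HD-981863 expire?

Natural term of HD-981863:
  Base: filing + 25 years → 19 October 2028.
  Response Delay Deduction: −174 days → 28 April 2028.
Expiry of referenced patent HD-792800:
  Base: filing + 25 years → 23 March 2027.
  Processing Delay Credit: +713 days → 5 March 2029.
Terminal disclaimer: HD-981863 expires on the earlier of 28 April 2028 and 5 March 2029.

April 28, 2028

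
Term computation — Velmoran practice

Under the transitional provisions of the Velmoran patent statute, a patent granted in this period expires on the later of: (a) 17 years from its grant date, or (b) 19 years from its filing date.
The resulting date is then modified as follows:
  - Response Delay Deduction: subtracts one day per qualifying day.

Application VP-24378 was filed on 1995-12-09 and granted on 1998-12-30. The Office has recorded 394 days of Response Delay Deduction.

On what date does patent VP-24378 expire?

(a) grant + 17 years → 30 December 2015.
(b) filing + 19 years → 9 December 2014.
Later of the two: 30 December 2015.
Response Delay Deduction: −394 days → 1 December 2014.

December 1, 2014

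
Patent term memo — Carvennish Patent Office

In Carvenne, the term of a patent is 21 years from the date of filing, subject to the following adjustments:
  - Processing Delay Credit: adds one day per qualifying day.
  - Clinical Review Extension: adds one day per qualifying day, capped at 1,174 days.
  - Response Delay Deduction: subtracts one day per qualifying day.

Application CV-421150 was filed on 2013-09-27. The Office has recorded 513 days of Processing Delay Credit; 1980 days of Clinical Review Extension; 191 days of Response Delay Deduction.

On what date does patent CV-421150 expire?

November 1, 2038

Base term: filing date + 21 years → 27 September 2034.
Processing Delay Credit: +513 days → 22 February 2036.
Clinical Review Extension: 1980 days claimed exceeds the 1174-day cap, so +1174 days → 11 May 2039.
Response Delay Deduction: −191 days → 1 November 2038.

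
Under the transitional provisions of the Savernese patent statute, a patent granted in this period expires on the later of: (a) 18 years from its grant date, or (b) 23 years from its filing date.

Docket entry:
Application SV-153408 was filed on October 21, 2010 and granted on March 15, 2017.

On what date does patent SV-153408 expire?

(a) grant + 18 years → 15 March 2035.
(b) filing + 23 years → 21 October 2033.
Later of the two: 15 March 2035.

2035-03-15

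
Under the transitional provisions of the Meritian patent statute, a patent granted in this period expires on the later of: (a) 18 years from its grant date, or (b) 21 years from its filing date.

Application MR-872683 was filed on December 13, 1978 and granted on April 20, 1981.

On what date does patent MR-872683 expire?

(a) grant + 18 years → 20 April 1999.
(b) filing + 21 years → 13 December 1999.
Later of the two: 13 December 1999.

December 13, 1999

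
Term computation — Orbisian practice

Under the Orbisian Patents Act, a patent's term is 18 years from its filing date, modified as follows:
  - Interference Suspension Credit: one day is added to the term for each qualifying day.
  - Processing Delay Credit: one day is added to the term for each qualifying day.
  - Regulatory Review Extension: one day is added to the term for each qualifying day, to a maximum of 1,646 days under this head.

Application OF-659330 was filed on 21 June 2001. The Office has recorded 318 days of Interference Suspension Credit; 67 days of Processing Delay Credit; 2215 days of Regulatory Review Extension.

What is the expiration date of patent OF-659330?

2025-01-11

Base term: filing date + 18 years → 21 June 2019.
Interference Suspension Credit: +318 days → 4 May 2020.
Processing Delay Credit: +67 days → 10 July 2020.
Regulatory Review Extension: 2215 days claimed exceeds the 1646-day cap, so +1646 days → 11 January 2025.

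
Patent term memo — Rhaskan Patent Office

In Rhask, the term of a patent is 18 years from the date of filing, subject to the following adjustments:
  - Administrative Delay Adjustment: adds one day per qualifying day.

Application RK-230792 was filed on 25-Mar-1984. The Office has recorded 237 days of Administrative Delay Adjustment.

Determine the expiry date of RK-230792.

Base term: filing date + 18 years → 25 March 2002.
Administrative Delay Adjustment: +237 days → 17 November 2002.

2002-11-17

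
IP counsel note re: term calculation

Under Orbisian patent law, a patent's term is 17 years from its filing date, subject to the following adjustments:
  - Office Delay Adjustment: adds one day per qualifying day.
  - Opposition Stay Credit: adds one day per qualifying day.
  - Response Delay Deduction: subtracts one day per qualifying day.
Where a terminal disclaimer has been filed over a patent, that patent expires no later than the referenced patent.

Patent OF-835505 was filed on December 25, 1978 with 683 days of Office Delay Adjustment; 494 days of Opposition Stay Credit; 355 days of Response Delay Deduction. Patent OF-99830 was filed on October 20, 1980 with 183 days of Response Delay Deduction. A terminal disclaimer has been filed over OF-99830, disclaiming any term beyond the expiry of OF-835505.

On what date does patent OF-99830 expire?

Natural term of OF-99830:
  Base: filing + 17 years → 20 October 1997.
  Response Delay Deduction: −183 days → 20 April 1997.
Expiry of referenced patent OF-835505:
  Base: filing + 17 years → 25 December 1995.
  Office Delay Adjustment: +683 days → 7 November 1997.
  Opposition Stay Credit: +494 days → 16 March 1999.
  Response Delay Deduction: −355 days → 26 March 1998.
Terminal disclaimer: OF-99830 expires on the earlier of 20 April 1997 and 26 March 1998.

April 20, 1997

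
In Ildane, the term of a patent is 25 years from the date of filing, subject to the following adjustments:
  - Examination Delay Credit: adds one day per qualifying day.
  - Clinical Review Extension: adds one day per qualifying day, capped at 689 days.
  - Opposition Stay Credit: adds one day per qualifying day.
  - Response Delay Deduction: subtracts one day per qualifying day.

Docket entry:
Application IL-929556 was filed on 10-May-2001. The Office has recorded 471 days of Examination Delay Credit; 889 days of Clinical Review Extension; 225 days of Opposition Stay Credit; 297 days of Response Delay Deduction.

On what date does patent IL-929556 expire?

May 2, 2029

Base term: filing date + 25 years → 10 May 2026.
Examination Delay Credit: +471 days → 24 August 2027.
Clinical Review Extension: 889 days claimed exceeds the 689-day cap, so +689 days → 13 July 2029.
Opposition Stay Credit: +225 days → 23 February 2030.
Response Delay Deduction: −297 days → 2 May 2029.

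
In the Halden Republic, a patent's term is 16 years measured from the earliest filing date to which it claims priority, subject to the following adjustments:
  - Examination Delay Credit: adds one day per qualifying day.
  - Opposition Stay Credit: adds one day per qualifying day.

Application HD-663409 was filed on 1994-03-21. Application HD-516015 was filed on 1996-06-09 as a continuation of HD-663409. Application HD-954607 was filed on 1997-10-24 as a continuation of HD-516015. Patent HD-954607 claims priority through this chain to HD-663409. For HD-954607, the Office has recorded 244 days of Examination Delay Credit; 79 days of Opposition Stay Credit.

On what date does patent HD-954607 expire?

Earliest priority filing: 21 March 1994.
Base term: 21 March 1994 + 16 years → 21 March 2010.
Examination Delay Credit: +244 days → 20 November 2010.
Opposition Stay Credit: +79 days → 7 February 2011.

2011-02-07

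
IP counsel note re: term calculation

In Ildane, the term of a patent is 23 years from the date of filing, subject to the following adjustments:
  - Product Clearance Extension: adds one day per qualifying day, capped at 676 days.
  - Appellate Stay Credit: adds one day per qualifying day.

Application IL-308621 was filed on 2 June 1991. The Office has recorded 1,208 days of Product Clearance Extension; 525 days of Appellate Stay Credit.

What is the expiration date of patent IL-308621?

Base term: filing date + 23 years → 2 June 2014.
Product Clearance Extension: 1208 days claimed exceeds the 676-day cap, so +676 days → 8 April 2016.
Appellate Stay Credit: +525 days → 15 September 2017.

2017-09-15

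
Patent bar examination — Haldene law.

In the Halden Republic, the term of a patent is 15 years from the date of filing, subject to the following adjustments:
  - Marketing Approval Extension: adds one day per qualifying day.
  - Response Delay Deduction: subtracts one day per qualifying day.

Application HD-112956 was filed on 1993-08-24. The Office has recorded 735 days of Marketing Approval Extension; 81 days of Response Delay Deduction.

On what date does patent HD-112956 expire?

Base term: filing date + 15 years → 24 August 2008.
Marketing Approval Extension: +735 days → 29 August 2010.
Response Delay Deduction: −81 days → 9 June 2010.

June 9, 2010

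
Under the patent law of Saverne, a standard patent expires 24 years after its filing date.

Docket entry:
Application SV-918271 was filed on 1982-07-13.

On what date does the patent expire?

Filing date + 24 years → 13 July 2006.

July 13, 2006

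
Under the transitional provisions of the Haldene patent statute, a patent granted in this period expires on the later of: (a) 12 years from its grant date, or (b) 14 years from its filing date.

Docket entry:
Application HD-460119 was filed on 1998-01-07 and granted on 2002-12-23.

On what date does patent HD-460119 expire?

(a) grant + 12 years → 23 December 2014.
(b) filing + 14 years → 7 January 2012.
Later of the two: 23 December 2014.

2014-12-23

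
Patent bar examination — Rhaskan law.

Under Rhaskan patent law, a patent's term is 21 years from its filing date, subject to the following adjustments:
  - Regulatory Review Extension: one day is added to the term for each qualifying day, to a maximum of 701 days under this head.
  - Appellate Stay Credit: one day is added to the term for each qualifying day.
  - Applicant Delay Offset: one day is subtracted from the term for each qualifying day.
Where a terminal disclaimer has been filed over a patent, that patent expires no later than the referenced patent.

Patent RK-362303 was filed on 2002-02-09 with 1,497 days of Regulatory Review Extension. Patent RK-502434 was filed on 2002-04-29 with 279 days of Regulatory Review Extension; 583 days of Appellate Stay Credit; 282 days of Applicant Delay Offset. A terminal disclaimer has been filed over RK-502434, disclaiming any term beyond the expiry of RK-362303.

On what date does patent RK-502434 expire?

2024-11-29

Natural term of RK-502434:
  Base: filing + 21 years → 29 April 2023.
  Regulatory Review Extension: 279 days (within the 701-day cap) → +279 days → 2 February 2024.
  Appellate Stay Credit: +583 days → 7 September 2025.
  Applicant Delay Offset: −282 days → 29 November 2024.
Expiry of referenced patent RK-362303:
  Base: filing + 21 years → 9 February 2023.
  Regulatory Review Extension: 1497 days claimed exceeds the 701-day cap, so +701 days → 10 January 2025.
Terminal disclaimer: RK-502434 expires on the earlier of 29 November 2024 and 10 January 2025.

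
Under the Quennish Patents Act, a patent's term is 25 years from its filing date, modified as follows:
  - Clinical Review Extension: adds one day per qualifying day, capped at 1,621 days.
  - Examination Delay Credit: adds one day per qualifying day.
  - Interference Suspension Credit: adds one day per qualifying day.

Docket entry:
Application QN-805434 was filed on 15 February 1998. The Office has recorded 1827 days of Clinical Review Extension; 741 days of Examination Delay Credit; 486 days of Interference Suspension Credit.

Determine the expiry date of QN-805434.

Base term: filing date + 25 years → 15 February 2023.
Clinical Review Extension: 1827 days claimed exceeds the 1621-day cap, so +1621 days → 25 July 2027.
Examination Delay Credit: +741 days → 4 August 2029.
Interference Suspension Credit: +486 days → 3 December 2030.

2030-12-03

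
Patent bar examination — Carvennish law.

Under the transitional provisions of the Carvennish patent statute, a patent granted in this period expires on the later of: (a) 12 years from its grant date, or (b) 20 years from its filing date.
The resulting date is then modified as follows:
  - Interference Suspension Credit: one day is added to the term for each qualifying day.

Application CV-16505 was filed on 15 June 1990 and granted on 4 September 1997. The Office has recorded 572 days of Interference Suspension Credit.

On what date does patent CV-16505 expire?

January 8, 2012

(a) grant + 12 years → 4 September 2009.
(b) filing + 20 years → 15 June 2010.
Later of the two: 15 June 2010.
Interference Suspension Credit: +572 days → 8 January 2012.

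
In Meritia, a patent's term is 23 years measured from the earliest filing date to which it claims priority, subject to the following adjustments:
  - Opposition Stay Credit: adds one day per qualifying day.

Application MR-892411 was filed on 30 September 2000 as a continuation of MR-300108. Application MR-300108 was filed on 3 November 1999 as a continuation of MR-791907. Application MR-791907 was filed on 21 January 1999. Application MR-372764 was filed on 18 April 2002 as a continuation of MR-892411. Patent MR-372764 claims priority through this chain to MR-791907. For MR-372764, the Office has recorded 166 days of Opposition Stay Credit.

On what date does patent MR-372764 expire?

July 6, 2022

Earliest priority filing: 21 January 1999.
Base term: 21 January 1999 + 23 years → 21 January 2022.
Opposition Stay Credit: +166 days → 6 July 2022.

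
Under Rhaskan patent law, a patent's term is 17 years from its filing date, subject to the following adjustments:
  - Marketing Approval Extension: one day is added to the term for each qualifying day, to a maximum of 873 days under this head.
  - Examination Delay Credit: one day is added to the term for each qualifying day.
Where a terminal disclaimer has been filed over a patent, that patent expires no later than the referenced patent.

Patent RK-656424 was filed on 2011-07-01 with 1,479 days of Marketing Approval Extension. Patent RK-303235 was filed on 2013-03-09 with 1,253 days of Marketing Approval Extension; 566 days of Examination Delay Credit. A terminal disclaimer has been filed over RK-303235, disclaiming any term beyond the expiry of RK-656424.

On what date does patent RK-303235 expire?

Natural term of RK-303235:
  Base: filing + 17 years → 9 March 2030.
  Marketing Approval Extension: 1253 days claimed exceeds the 873-day cap, so +873 days → 29 July 2032.
  Examination Delay Credit: +566 days → 15 February 2034.
Expiry of referenced patent RK-656424:
  Base: filing + 17 years → 1 July 2028.
  Marketing Approval Extension: 1479 days claimed exceeds the 873-day cap, so +873 days → 21 November 2030.
Terminal disclaimer: RK-303235 expires on the earlier of 15 February 2034 and 21 November 2030.

November 21, 2030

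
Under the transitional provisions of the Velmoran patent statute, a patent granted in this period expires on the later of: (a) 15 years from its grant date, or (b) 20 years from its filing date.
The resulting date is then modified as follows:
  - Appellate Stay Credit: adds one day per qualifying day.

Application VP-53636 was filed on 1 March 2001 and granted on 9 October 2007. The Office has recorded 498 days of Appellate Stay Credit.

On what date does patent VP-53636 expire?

(a) grant + 15 years → 9 October 2022.
(b) filing + 20 years → 1 March 2021.
Later of the two: 9 October 2022.
Appellate Stay Credit: +498 days → 19 February 2024.

2024-02-19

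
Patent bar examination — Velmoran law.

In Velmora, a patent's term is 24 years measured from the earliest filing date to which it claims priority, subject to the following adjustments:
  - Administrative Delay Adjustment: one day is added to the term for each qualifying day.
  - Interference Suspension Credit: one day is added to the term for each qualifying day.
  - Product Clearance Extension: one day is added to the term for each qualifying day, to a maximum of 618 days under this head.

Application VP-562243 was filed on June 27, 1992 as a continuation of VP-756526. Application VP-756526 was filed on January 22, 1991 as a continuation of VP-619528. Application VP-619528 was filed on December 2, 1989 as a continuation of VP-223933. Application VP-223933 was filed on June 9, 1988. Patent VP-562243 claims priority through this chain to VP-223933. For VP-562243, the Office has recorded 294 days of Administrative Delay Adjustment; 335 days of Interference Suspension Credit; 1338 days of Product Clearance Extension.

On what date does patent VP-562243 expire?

Earliest priority filing: 9 June 1988.
Base term: 9 June 1988 + 24 years → 9 June 2012.
Administrative Delay Adjustment: +294 days → 30 March 2013.
Interference Suspension Credit: +335 days → 28 February 2014.
Product Clearance Extension: 1338 days claimed exceeds the 618-day cap, so +618 days → 8 November 2015.

November 8, 2015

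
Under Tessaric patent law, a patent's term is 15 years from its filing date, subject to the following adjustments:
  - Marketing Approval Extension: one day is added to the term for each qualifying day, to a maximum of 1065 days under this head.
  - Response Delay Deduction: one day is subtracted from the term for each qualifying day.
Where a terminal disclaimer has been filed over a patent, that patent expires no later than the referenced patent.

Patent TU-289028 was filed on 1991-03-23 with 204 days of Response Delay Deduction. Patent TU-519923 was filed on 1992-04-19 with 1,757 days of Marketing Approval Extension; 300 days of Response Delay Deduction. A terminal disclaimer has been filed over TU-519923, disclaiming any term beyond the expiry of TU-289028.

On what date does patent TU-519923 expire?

Natural term of TU-519923:
  Base: filing + 15 years → 19 April 2007.
  Marketing Approval Extension: 1757 days claimed exceeds the 1065-day cap, so +1065 days → 19 March 2010.
  Response Delay Deduction: −300 days → 23 May 2009.
Expiry of referenced patent TU-289028:
  Base: filing + 15 years → 23 March 2006.
  Response Delay Deduction: −204 days → 31 August 2005.
Terminal disclaimer: TU-519923 expires on the earlier of 23 May 2009 and 31 August 2005.

2005-08-31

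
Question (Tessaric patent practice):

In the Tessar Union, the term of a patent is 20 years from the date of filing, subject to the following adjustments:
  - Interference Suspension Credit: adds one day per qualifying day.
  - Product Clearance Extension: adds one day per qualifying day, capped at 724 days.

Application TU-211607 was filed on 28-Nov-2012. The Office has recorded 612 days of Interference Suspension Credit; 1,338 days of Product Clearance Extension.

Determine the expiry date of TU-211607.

Base term: filing date + 20 years → 28 November 2032.
Interference Suspension Credit: +612 days → 2 August 2034.
Product Clearance Extension: 1338 days claimed exceeds the 724-day cap, so +724 days → 26 July 2036.

2036-07-26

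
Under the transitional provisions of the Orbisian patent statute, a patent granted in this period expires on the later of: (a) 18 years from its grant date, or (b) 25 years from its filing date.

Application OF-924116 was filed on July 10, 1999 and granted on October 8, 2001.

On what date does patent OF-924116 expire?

July 10, 2024

(a) grant + 18 years → 8 October 2019.
(b) filing + 25 years → 10 July 2024.
Later of the two: 10 July 2024.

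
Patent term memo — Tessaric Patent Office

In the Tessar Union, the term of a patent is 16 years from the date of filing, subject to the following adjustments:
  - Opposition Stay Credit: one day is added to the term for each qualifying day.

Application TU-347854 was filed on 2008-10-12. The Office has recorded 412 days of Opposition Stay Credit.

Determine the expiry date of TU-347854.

Base term: filing date + 16 years → 12 October 2024.
Opposition Stay Credit: +412 days → 28 November 2025.

November 28, 2025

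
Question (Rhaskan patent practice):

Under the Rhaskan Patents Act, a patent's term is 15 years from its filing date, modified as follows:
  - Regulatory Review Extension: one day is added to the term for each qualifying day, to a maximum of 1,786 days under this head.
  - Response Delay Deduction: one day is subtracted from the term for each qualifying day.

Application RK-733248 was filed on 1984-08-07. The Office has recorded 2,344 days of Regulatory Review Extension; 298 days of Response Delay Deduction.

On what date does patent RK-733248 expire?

2003-09-03

Base term: filing date + 15 years → 7 August 1999.
Regulatory Review Extension: 2344 days claimed exceeds the 1786-day cap, so +1786 days → 27 June 2004.
Response Delay Deduction: −298 days → 3 September 2003.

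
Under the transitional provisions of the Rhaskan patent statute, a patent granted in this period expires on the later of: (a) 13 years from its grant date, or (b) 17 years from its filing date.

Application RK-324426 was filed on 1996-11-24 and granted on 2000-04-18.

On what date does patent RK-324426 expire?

(a) grant + 13 years → 18 April 2013.
(b) filing + 17 years → 24 November 2013.
Later of the two: 24 November 2013.

November 24, 2013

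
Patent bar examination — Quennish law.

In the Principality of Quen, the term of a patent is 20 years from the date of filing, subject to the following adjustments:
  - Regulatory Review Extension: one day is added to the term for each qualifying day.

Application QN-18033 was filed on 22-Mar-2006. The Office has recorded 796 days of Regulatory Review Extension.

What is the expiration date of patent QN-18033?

May 26, 2028

Base term: filing date + 20 years → 22 March 2026.
Regulatory Review Extension: +796 days → 26 May 2028.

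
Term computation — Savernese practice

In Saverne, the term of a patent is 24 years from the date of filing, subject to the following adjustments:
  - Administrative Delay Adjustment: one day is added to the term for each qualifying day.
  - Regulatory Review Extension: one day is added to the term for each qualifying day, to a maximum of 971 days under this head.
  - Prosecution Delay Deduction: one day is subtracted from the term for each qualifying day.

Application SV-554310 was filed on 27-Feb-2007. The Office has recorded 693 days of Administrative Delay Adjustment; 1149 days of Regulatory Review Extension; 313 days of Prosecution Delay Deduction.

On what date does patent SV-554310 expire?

November 9, 2034

Base term: filing date + 24 years → 27 February 2031.
Administrative Delay Adjustment: +693 days → 20 January 2033.
Regulatory Review Extension: 1149 days claimed exceeds the 971-day cap, so +971 days → 18 September 2035.
Prosecution Delay Deduction: −313 days → 9 November 2034.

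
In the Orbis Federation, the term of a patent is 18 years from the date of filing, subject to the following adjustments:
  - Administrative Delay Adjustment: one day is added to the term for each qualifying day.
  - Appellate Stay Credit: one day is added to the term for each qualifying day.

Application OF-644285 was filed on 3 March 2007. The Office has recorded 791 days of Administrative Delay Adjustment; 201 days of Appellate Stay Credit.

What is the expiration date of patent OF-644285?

2027-11-20

Base term: filing date + 18 years → 3 March 2025.
Administrative Delay Adjustment: +791 days → 3 May 2027.
Appellate Stay Credit: +201 days → 20 November 2027.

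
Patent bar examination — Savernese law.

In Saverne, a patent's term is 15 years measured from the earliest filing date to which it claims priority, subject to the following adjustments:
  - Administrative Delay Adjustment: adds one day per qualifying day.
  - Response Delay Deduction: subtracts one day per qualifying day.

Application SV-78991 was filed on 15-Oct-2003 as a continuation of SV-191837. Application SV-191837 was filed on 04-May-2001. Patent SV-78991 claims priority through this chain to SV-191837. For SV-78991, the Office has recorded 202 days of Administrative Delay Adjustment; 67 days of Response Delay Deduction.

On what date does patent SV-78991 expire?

2016-09-16

Earliest priority filing: 4 May 2001.
Base term: 4 May 2001 + 15 years → 4 May 2016.
Administrative Delay Adjustment: +202 days → 22 November 2016.
Response Delay Deduction: −67 days → 16 September 2016.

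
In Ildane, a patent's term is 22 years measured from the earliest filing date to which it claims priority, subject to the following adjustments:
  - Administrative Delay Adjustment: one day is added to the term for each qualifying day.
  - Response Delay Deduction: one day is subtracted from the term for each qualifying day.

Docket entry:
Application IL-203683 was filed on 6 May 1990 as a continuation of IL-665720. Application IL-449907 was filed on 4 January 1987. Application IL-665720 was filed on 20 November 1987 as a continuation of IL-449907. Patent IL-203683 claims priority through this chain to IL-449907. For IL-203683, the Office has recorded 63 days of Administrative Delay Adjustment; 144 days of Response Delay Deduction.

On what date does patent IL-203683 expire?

October 15, 2008

Earliest priority filing: 4 January 1987.
Base term: 4 January 1987 + 22 years → 4 January 2009.
Administrative Delay Adjustment: +63 days → 8 March 2009.
Response Delay Deduction: −144 days → 15 October 2008.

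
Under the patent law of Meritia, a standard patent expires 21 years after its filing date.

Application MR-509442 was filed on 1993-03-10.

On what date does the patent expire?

March 10, 2014

Filing date + 21 years → 10 March 2014.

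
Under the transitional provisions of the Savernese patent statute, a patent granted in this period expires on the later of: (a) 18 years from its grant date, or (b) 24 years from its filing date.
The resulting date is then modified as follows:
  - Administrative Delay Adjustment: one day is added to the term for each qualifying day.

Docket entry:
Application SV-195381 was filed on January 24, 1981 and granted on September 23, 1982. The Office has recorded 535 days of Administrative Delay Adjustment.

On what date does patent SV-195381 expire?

(a) grant + 18 years → 23 September 2000.
(b) filing + 24 years → 24 January 2005.
Later of the two: 24 January 2005.
Administrative Delay Adjustment: +535 days → 13 July 2006.

2006-07-13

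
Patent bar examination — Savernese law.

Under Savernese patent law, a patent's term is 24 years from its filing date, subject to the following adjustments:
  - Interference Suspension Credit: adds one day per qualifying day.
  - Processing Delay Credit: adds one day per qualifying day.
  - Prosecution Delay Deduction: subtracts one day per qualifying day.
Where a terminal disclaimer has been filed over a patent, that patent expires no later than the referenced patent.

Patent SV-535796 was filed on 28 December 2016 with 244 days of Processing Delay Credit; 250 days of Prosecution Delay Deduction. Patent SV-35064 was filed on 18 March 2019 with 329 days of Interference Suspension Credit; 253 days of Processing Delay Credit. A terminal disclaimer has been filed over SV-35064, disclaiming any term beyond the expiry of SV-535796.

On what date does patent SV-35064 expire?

Natural term of SV-35064:
  Base: filing + 24 years → 18 March 2043.
  Interference Suspension Credit: +329 days → 10 February 2044.
  Processing Delay Credit: +253 days → 20 October 2044.
Expiry of referenced patent SV-535796:
  Base: filing + 24 years → 28 December 2040.
  Processing Delay Credit: +244 days → 29 August 2041.
  Prosecution Delay Deduction: −250 days → 22 December 2040.
Terminal disclaimer: SV-35064 expires on the earlier of 20 October 2044 and 22 December 2040.

2040-12-22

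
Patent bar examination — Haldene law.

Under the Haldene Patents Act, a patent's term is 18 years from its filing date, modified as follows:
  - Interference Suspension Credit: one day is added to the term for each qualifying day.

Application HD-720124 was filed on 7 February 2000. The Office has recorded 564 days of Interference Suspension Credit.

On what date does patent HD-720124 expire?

Base term: filing date + 18 years → 7 February 2018.
Interference Suspension Credit: +564 days → 25 August 2019.

August 25, 2019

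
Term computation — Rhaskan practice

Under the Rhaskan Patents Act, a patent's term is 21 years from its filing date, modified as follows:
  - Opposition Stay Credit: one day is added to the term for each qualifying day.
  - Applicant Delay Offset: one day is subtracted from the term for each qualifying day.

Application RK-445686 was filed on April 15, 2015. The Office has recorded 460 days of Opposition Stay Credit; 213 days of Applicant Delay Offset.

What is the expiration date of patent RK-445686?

December 18, 2036

Base term: filing date + 21 years → 15 April 2036.
Opposition Stay Credit: +460 days → 19 July 2037.
Applicant Delay Offset: −213 days → 18 December 2036.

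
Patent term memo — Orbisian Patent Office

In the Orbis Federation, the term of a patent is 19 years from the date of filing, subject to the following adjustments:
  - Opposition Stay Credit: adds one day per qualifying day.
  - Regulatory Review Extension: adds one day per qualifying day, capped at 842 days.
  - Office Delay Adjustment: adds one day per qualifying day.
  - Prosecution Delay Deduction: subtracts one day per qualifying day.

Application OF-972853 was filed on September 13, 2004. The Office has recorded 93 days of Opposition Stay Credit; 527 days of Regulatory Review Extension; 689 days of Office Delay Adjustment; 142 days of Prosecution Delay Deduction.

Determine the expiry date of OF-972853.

Base term: filing date + 19 years → 13 September 2023.
Opposition Stay Credit: +93 days → 15 December 2023.
Regulatory Review Extension: 527 days (within the 842-day cap) → +527 days → 25 May 2025.
Office Delay Adjustment: +689 days → 14 April 2027.
Prosecution Delay Deduction: −142 days → 23 November 2026.

2026-11-23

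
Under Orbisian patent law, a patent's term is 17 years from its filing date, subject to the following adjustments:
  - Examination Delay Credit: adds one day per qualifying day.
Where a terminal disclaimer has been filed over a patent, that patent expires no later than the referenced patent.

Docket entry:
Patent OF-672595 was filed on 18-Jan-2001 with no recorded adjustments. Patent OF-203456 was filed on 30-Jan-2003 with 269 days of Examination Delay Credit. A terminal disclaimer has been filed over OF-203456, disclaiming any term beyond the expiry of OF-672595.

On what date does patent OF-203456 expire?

Natural term of OF-203456:
  Base: filing + 17 years → 30 January 2020.
  Examination Delay Credit: +269 days → 25 October 2020.
Expiry of referenced patent OF-672595:
  Base: filing + 17 years → 18 January 2018.
Terminal disclaimer: OF-203456 expires on the earlier of 25 October 2020 and 18 January 2018.

January 18, 2018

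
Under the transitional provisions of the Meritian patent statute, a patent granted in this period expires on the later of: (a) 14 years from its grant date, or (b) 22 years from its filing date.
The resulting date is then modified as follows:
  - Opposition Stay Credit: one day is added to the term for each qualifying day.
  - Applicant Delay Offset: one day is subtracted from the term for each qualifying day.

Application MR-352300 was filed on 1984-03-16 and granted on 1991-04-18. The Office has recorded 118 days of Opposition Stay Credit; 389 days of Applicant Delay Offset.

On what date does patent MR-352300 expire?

June 18, 2005

(a) grant + 14 years → 18 April 2005.
(b) filing + 22 years → 16 March 2006.
Later of the two: 16 March 2006.
Opposition Stay Credit: +118 days → 12 July 2006.
Applicant Delay Offset: −389 days → 18 June 2005.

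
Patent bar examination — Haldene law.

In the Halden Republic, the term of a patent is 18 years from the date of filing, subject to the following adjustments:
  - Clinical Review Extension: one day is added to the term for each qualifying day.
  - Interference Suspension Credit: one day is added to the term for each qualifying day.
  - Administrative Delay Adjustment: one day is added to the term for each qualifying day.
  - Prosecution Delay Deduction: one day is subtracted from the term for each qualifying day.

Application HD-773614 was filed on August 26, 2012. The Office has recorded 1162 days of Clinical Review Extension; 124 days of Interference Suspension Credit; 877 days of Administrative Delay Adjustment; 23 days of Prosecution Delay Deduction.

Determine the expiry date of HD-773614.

July 5, 2036

Base term: filing date + 18 years → 26 August 2030.
Clinical Review Extension: +1162 days → 31 October 2033.
Interference Suspension Credit: +124 days → 4 March 2034.
Administrative Delay Adjustment: +877 days → 28 July 2036.
Prosecution Delay Deduction: −23 days → 5 July 2036.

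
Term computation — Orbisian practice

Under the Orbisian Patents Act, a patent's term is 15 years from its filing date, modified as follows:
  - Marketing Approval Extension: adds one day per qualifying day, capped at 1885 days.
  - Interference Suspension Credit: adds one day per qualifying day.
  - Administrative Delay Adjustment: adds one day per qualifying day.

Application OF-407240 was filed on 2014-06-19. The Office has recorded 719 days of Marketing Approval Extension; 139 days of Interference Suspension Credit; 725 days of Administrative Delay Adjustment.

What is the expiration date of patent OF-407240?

2033-10-19

Base term: filing date + 15 years → 19 June 2029.
Marketing Approval Extension: 719 days (within the 1885-day cap) → +719 days → 8 June 2031.
Interference Suspension Credit: +139 days → 25 October 2031.
Administrative Delay Adjustment: +725 days → 19 October 2033.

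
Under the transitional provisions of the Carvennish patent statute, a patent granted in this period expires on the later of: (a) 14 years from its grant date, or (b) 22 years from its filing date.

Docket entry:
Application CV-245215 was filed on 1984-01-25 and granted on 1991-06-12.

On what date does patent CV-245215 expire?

2006-01-25

(a) grant + 14 years → 12 June 2005.
(b) filing + 22 years → 25 January 2006.
Later of the two: 25 January 2006.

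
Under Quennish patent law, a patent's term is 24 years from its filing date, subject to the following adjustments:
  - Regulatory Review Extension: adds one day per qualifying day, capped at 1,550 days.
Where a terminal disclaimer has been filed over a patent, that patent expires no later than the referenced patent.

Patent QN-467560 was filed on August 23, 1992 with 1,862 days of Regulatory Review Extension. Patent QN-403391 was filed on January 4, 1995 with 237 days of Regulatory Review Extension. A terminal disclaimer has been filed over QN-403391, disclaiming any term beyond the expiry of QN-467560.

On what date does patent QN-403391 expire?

2019-08-29

Natural term of QN-403391:
  Base: filing + 24 years → 4 January 2019.
  Regulatory Review Extension: 237 days (within the 1550-day cap) → +237 days → 29 August 2019.
Expiry of referenced patent QN-467560:
  Base: filing + 24 years → 23 August 2016.
  Regulatory Review Extension: 1862 days claimed exceeds the 1550-day cap, so +1550 days → 20 November 2020.
Terminal disclaimer: QN-403391 expires on the earlier of 29 August 2019 and 20 November 2020.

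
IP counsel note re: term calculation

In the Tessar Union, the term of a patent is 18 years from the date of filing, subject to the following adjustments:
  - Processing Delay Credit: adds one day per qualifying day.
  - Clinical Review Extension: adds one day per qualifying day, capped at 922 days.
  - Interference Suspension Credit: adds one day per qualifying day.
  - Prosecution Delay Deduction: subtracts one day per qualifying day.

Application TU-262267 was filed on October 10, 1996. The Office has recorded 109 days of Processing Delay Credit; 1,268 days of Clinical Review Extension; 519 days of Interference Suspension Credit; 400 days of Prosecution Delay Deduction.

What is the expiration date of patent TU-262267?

December 3, 2017

Base term: filing date + 18 years → 10 October 2014.
Processing Delay Credit: +109 days → 27 January 2015.
Clinical Review Extension: 1268 days claimed exceeds the 922-day cap, so +922 days → 6 August 2017.
Interference Suspension Credit: +519 days → 7 January 2019.
Prosecution Delay Deduction: −400 days → 3 December 2017.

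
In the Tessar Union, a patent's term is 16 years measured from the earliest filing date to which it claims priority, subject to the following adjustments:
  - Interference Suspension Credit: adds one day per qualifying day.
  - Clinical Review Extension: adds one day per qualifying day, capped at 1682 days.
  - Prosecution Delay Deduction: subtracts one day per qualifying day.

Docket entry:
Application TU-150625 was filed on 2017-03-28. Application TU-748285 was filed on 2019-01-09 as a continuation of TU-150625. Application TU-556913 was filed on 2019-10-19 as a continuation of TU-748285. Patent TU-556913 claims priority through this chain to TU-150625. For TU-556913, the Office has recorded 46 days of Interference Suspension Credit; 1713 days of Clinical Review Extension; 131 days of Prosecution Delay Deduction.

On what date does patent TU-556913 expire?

Earliest priority filing: 28 March 2017.
Base term: 28 March 2017 + 16 years → 28 March 2033.
Interference Suspension Credit: +46 days → 13 May 2033.
Clinical Review Extension: 1713 days claimed exceeds the 1682-day cap, so +1682 days → 20 December 2037.
Prosecution Delay Deduction: −131 days → 11 August 2037.

August 11, 2037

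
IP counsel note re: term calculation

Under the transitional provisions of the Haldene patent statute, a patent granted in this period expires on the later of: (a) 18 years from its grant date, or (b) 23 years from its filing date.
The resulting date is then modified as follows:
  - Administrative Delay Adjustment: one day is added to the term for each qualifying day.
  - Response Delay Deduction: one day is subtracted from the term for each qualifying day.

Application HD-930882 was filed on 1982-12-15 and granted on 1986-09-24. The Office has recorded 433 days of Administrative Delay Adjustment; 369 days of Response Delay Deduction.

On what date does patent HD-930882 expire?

2006-02-17

(a) grant + 18 years → 24 September 2004.
(b) filing + 23 years → 15 December 2005.
Later of the two: 15 December 2005.
Administrative Delay Adjustment: +433 days → 21 February 2007.
Response Delay Deduction: −369 days → 17 February 2006.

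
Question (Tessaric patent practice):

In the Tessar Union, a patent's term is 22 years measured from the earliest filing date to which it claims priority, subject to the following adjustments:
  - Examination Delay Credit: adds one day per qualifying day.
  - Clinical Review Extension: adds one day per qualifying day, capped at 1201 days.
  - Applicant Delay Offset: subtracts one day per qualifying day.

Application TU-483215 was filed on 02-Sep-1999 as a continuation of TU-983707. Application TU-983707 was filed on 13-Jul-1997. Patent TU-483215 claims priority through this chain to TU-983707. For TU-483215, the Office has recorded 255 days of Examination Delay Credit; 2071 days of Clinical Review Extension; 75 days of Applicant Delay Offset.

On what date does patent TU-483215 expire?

Earliest priority filing: 13 July 1997.
Base term: 13 July 1997 + 22 years → 13 July 2019.
Examination Delay Credit: +255 days → 24 March 2020.
Clinical Review Extension: 2071 days claimed exceeds the 1201-day cap, so +1201 days → 8 July 2023.
Applicant Delay Offset: −75 days → 24 April 2023.

April 24, 2023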